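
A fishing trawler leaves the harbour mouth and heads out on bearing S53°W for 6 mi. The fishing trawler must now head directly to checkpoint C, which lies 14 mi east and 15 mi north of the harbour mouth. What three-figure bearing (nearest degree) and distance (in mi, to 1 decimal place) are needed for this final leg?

045°, 26.4 mi

Leg 1 (S53°W, 6 mi): east 6 sin 233° = -4.79, north 6 cos 233° = -3.61
Current position: (-4.79, -3.61). Target: (14, 15). Remaining: Δeast = 18.79, Δnorth = 18.61.
Bearing = atan2(18.79, 18.61) mod 360° = 45.28°; distance = √((18.79)² + (18.61)²) = 26.448 mi.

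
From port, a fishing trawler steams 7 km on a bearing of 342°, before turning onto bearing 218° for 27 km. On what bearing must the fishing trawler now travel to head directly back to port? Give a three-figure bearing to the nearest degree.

052°

Leg 1 (342°, 7 km): east 7 sin 342° = -2.16, north 7 cos 342° = 6.66
Leg 2 (218°, 27 km): east 27 sin 218° = -16.62, north 27 cos 218° = -21.28
Net displacement: -18.79 east, -14.62 north. Direction back to start is (18.79, 14.62): bearing = atan2(18.79, 14.62) mod 360° = 52.11° ≈ 052°.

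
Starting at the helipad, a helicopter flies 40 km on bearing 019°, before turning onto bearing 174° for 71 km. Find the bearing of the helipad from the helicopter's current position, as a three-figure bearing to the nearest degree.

Leg 1 (019°, 40 km): east 40 sin 19° = 13.02, north 40 cos 19° = 37.82
Leg 2 (174°, 71 km): east 71 sin 174° = 7.42, north 71 cos 174° = -70.61
Net displacement: 20.44 east, -32.79 north. Direction back to start is (-20.44, 32.79): bearing = atan2(-20.44, 32.79) mod 360° = 328.06° ≈ 328°.

328°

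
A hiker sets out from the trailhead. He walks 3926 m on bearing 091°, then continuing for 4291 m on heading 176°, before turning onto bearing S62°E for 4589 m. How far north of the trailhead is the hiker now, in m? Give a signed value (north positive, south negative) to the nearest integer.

-6503 m

Leg 1 (091°, 3926 m): east 3926 sin 91° = 3925.40, north 3926 cos 91° = -68.52
Leg 2 (176°, 4291 m): east 4291 sin 176° = 299.33, north 4291 cos 176° = -4280.55
Leg 3 (S62°E, 4589 m): east 4589 sin 118° = 4051.85, north 4589 cos 118° = -2154.41
Net north component: -6503.47 m.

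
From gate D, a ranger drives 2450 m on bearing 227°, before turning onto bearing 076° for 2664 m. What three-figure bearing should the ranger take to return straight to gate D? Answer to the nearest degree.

322°

Leg 1 (227°, 2450 m): east 2450 sin 227° = -1791.82, north 2450 cos 227° = -1670.90
Leg 2 (076°, 2664 m): east 2664 sin 76° = 2584.87, north 2664 cos 76° = 644.48
Net displacement: 793.05 east, -1026.42 north. Direction back to start is (-793.05, 1026.42): bearing = atan2(-793.05, 1026.42) mod 360° = 322.31° ≈ 322°.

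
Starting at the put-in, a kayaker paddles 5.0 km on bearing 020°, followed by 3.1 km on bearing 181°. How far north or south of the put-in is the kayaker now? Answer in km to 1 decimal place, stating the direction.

1.6 km north

Leg 1 (020°, 5.0 km): east 5.0 sin 20° = 1.71, north 5.0 cos 20° = 4.70
Leg 2 (181°, 3.1 km): east 3.1 sin 181° = -0.05, north 3.1 cos 181° = -3.10
Net north component: 1.60 km.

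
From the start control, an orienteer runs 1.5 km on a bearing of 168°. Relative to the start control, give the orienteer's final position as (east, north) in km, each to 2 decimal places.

Leg 1 (168°, 1.5 km): east 1.5 sin 168° = 0.31, north 1.5 cos 168° = -1.47
Summing: 0.31 km east, -1.47 km north → (0.31, -1.47).

(0.31, -1.47)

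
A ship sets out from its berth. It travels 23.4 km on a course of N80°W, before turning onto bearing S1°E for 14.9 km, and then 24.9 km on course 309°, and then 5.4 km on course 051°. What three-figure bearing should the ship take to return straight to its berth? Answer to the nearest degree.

102°

Leg 1 (N80°W, 23.4 km): east 23.4 sin 280° = -23.04, north 23.4 cos 280° = 4.06
Leg 2 (S1°E, 14.9 km): east 14.9 sin 179° = 0.26, north 14.9 cos 179° = -14.90
Leg 3 (309°, 24.9 km): east 24.9 sin 309° = -19.35, north 24.9 cos 309° = 15.67
Leg 4 (051°, 5.4 km): east 5.4 sin 51° = 4.20, north 5.4 cos 51° = 3.40
Net displacement: -37.94 east, 8.23 north. Direction back to start is (37.94, -8.23): bearing = atan2(37.94, -8.23) mod 360° = 102.25° ≈ 102°.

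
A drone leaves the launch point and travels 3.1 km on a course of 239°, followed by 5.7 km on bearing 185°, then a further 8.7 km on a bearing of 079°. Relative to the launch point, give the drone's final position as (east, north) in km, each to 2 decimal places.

Leg 1 (239°, 3.1 km): east 3.1 sin 239° = -2.66, north 3.1 cos 239° = -1.60
Leg 2 (185°, 5.7 km): east 5.7 sin 185° = -0.50, north 5.7 cos 185° = -5.68
Leg 3 (079°, 8.7 km): east 8.7 sin 79° = 8.54, north 8.7 cos 79° = 1.66
Summing: 5.39 km east, -5.61 km north → (5.39, -5.61).

(5.39, -5.61)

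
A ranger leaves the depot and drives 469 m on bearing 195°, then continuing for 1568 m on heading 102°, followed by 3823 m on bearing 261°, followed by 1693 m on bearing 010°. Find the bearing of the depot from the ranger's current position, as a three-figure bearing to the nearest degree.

Leg 1 (195°, 469 m): east 469 sin 195° = -121.39, north 469 cos 195° = -453.02
Leg 2 (102°, 1568 m): east 1568 sin 102° = 1533.74, north 1568 cos 102° = -326.01
Leg 3 (261°, 3823 m): east 3823 sin 261° = -3775.93, north 3823 cos 261° = -598.05
Leg 4 (010°, 1693 m): east 1693 sin 10° = 293.99, north 1693 cos 10° = 1667.28
Net displacement: -2069.60 east, 290.21 north. Direction back to start is (2069.60, -290.21): bearing = atan2(2069.60, -290.21) mod 360° = 97.98° ≈ 098°.

098°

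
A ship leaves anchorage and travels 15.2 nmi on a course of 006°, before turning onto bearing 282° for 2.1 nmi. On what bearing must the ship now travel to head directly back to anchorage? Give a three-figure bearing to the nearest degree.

Leg 1 (006°, 15.2 nmi): east 15.2 sin 6° = 1.59, north 15.2 cos 6° = 15.12
Leg 2 (282°, 2.1 nmi): east 2.1 sin 282° = -2.05, north 2.1 cos 282° = 0.44
Net displacement: -0.47 east, 15.55 north. Direction back to start is (0.47, -15.55): bearing = atan2(0.47, -15.55) mod 360° = 178.29° ≈ 178°.

178°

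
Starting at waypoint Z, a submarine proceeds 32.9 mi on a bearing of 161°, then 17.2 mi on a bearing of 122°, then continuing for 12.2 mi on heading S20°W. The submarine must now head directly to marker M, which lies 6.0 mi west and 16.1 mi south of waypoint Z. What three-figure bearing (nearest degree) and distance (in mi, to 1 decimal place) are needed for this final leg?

323°, 44.7 mi

Leg 1 (161°, 32.9 mi): east 32.9 sin 161° = 10.71, north 32.9 cos 161° = -31.11
Leg 2 (122°, 17.2 mi): east 17.2 sin 122° = 14.59, north 17.2 cos 122° = -9.11
Leg 3 (S20°W, 12.2 mi): east 12.2 sin 200° = -4.17, north 12.2 cos 200° = -11.46
Current position: (21.12, -51.69). Target: (-6.0, -16.1). Remaining: Δeast = -27.12, Δnorth = 35.59.
Bearing = atan2(-27.12, 35.59) mod 360° = 322.68°; distance = √((-27.12)² + (35.59)²) = 44.745 mi.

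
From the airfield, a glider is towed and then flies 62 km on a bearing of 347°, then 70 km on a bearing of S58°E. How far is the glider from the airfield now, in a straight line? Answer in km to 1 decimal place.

51.1 km

Leg 1 (347°, 62 km): east 62 sin 347° = -13.95, north 62 cos 347° = 60.41
Leg 2 (S58°E, 70 km): east 70 sin 122° = 59.36, north 70 cos 122° = -37.09
Net: 45.42 east, 23.32 north. Distance = √((45.42)² + (23.32)²) = 51.052 km.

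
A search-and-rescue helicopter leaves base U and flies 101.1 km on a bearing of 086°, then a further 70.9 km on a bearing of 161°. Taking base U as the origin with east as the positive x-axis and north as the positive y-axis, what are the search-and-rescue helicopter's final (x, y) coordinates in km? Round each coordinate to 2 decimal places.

(123.94, -59.98)

Leg 1 (086°, 101.1 km): east 101.1 sin 86° = 100.85, north 101.1 cos 86° = 7.05
Leg 2 (161°, 70.9 km): east 70.9 sin 161° = 23.08, north 70.9 cos 161° = -67.04
Summing: 123.94 km east, -59.98 km north → (123.94, -59.98).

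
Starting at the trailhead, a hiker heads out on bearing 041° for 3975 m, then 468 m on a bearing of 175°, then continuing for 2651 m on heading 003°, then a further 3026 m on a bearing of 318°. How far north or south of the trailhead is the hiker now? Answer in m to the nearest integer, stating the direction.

7430 m north

Leg 1 (041°, 3975 m): east 3975 sin 41° = 2607.83, north 3975 cos 41° = 2999.97
Leg 2 (175°, 468 m): east 468 sin 175° = 40.79, north 468 cos 175° = -466.22
Leg 3 (003°, 2651 m): east 2651 sin 3° = 138.74, north 2651 cos 3° = 2647.37
Leg 4 (318°, 3026 m): east 3026 sin 318° = -2024.79, north 3026 cos 318° = 2248.76
Net north component: 7429.87 m.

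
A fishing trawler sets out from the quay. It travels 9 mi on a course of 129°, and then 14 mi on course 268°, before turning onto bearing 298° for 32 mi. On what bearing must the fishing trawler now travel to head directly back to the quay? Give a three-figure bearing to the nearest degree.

104°

Leg 1 (129°, 9 mi): east 9 sin 129° = 6.99, north 9 cos 129° = -5.66
Leg 2 (268°, 14 mi): east 14 sin 268° = -13.99, north 14 cos 268° = -0.49
Leg 3 (298°, 32 mi): east 32 sin 298° = -28.25, north 32 cos 298° = 15.02
Net displacement: -35.25 east, 8.87 north. Direction back to start is (35.25, -8.87): bearing = atan2(35.25, -8.87) mod 360° = 104.12° ≈ 104°.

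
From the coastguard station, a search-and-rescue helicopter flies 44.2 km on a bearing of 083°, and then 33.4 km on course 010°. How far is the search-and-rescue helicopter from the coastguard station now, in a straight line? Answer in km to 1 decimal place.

Leg 1 (083°, 44.2 km): east 44.2 sin 83° = 43.87, north 44.2 cos 83° = 5.39
Leg 2 (010°, 33.4 km): east 33.4 sin 10° = 5.80, north 33.4 cos 10° = 32.89
Net: 49.67 east, 38.28 north. Distance = √((49.67)² + (38.28)²) = 62.709 km.

62.7 km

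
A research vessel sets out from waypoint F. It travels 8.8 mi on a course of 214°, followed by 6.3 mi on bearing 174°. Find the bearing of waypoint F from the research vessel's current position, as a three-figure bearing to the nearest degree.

017°

Leg 1 (214°, 8.8 mi): east 8.8 sin 214° = -4.92, north 8.8 cos 214° = -7.30
Leg 2 (174°, 6.3 mi): east 6.3 sin 174° = 0.66, north 6.3 cos 174° = -6.27
Net displacement: -4.26 east, -13.56 north. Direction back to start is (4.26, 13.56): bearing = atan2(4.26, 13.56) mod 360° = 17.45° ≈ 017°.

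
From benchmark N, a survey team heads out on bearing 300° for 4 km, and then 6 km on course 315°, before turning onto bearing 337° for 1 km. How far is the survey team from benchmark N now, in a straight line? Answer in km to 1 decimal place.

Leg 1 (300°, 4 km): east 4 sin 300° = -3.46, north 4 cos 300° = 2.00
Leg 2 (315°, 6 km): east 6 sin 315° = -4.24, north 6 cos 315° = 4.24
Leg 3 (337°, 1 km): east 1 sin 337° = -0.39, north 1 cos 337° = 0.92
Net: -8.10 east, 7.16 north. Distance = √((-8.10)² + (7.16)²) = 10.811 km.

10.8 km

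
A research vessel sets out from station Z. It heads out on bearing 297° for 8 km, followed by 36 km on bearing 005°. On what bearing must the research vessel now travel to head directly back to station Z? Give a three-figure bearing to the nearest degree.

Leg 1 (297°, 8 km): east 8 sin 297° = -7.13, north 8 cos 297° = 3.63
Leg 2 (005°, 36 km): east 36 sin 5° = 3.14, north 36 cos 5° = 35.86
Net displacement: -3.99 east, 39.49 north. Direction back to start is (3.99, -39.49): bearing = atan2(3.99, -39.49) mod 360° = 174.23° ≈ 174°.

174°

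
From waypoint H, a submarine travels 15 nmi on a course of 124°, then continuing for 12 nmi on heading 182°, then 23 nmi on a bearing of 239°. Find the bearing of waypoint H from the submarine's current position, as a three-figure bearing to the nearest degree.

Leg 1 (124°, 15 nmi): east 15 sin 124° = 12.44, north 15 cos 124° = -8.39
Leg 2 (182°, 12 nmi): east 12 sin 182° = -0.42, north 12 cos 182° = -11.99
Leg 3 (239°, 23 nmi): east 23 sin 239° = -19.71, north 23 cos 239° = -11.85
Net displacement: -7.70 east, -32.23 north. Direction back to start is (7.70, 32.23): bearing = atan2(7.70, 32.23) mod 360° = 13.43° ≈ 013°.

013°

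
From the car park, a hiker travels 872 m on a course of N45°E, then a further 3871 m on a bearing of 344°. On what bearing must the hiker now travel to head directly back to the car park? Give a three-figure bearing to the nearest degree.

174°

Leg 1 (N45°E, 872 m): east 872 sin 45° = 616.60, north 872 cos 45° = 616.60
Leg 2 (344°, 3871 m): east 3871 sin 344° = -1066.99, north 3871 cos 344° = 3721.04
Net displacement: -450.40 east, 4337.64 north. Direction back to start is (450.40, -4337.64): bearing = atan2(450.40, -4337.64) mod 360° = 174.07° ≈ 174°.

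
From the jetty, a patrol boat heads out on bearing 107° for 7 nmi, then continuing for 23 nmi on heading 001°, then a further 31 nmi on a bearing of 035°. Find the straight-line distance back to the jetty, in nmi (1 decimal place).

Leg 1 (107°, 7 nmi): east 7 sin 107° = 6.69, north 7 cos 107° = -2.05
Leg 2 (001°, 23 nmi): east 23 sin 1° = 0.40, north 23 cos 1° = 23.00
Leg 3 (035°, 31 nmi): east 31 sin 35° = 17.78, north 31 cos 35° = 25.39
Net: 24.88 east, 46.34 north. Distance = √((24.88)² + (46.34)²) = 52.598 nmi.

52.6 nmi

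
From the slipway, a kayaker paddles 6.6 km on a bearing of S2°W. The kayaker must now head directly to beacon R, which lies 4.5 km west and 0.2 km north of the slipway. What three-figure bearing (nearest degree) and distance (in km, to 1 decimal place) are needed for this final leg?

Leg 1 (S2°W, 6.6 km): east 6.6 sin 182° = -0.23, north 6.6 cos 182° = -6.60
Current position: (-0.23, -6.60). Target: (-4.5, 0.2). Remaining: Δeast = -4.27, Δnorth = 6.80.
Bearing = atan2(-4.27, 6.80) mod 360° = 327.86°; distance = √((-4.27)² + (6.80)²) = 8.026 km.

328°, 8.0 km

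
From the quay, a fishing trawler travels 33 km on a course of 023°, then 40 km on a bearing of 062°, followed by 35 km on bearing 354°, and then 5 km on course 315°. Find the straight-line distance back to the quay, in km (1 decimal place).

Leg 1 (023°, 33 km): east 33 sin 23° = 12.89, north 33 cos 23° = 30.38
Leg 2 (062°, 40 km): east 40 sin 62° = 35.32, north 40 cos 62° = 18.78
Leg 3 (354°, 35 km): east 35 sin 354° = -3.66, north 35 cos 354° = 34.81
Leg 4 (315°, 5 km): east 5 sin 315° = -3.54, north 5 cos 315° = 3.54
Net: 41.02 east, 87.50 north. Distance = √((41.02)² + (87.50)²) = 96.636 km.

96.6 km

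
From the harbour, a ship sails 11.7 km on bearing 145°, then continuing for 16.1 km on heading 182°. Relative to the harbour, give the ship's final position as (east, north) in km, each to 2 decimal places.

(6.15, -25.67)

Leg 1 (145°, 11.7 km): east 11.7 sin 145° = 6.71, north 11.7 cos 145° = -9.58
Leg 2 (182°, 16.1 km): east 16.1 sin 182° = -0.56, north 16.1 cos 182° = -16.09
Summing: 6.15 km east, -25.67 km north → (6.15, -25.67).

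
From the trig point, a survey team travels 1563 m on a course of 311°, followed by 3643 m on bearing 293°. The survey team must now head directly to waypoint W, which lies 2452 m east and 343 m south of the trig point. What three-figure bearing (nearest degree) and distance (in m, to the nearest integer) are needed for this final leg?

112°, 7522 m

Leg 1 (311°, 1563 m): east 1563 sin 311° = -1179.61, north 1563 cos 311° = 1025.42
Leg 2 (293°, 3643 m): east 3643 sin 293° = -3353.40, north 3643 cos 293° = 1423.43
Current position: (-4533.01, 2448.85). Target: (2452, -343). Remaining: Δeast = 6985.01, Δnorth = -2791.85.
Bearing = atan2(6985.01, -2791.85) mod 360° = 111.79°; distance = √((6985.01)² + (-2791.85)²) = 7522.288 m.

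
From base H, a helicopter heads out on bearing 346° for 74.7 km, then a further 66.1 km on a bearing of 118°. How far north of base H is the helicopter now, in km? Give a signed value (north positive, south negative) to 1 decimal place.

41.4 km

Leg 1 (346°, 74.7 km): east 74.7 sin 346° = -18.07, north 74.7 cos 346° = 72.48
Leg 2 (118°, 66.1 km): east 66.1 sin 118° = 58.36, north 66.1 cos 118° = -31.03
Net north component: 41.45 km.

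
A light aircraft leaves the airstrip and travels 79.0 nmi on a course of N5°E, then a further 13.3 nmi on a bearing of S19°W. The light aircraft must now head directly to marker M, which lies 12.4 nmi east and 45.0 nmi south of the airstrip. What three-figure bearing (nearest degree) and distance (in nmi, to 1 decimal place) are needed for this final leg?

Leg 1 (N5°E, 79.0 nmi): east 79.0 sin 5° = 6.89, north 79.0 cos 5° = 78.70
Leg 2 (S19°W, 13.3 nmi): east 13.3 sin 199° = -4.33, north 13.3 cos 199° = -12.58
Current position: (2.56, 66.12). Target: (12.4, -45.0). Remaining: Δeast = 9.84, Δnorth = -111.12.
Bearing = atan2(9.84, -111.12) mod 360° = 174.94°; distance = √((9.84)² + (-111.12)²) = 111.559 nmi.

175°, 111.6 nmi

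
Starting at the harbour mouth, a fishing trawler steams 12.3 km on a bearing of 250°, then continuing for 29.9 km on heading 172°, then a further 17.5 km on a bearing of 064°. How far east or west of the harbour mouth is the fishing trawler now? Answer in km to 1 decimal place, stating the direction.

8.3 km east

Leg 1 (250°, 12.3 km): east 12.3 sin 250° = -11.56, north 12.3 cos 250° = -4.21
Leg 2 (172°, 29.9 km): east 29.9 sin 172° = 4.16, north 29.9 cos 172° = -29.61
Leg 3 (064°, 17.5 km): east 17.5 sin 64° = 15.73, north 17.5 cos 64° = 7.67
Net east component: 8.33 km.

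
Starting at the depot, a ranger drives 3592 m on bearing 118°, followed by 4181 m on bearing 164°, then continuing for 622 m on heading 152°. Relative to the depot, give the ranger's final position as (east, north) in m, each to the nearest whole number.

Leg 1 (118°, 3592 m): east 3592 sin 118° = 3171.55, north 3592 cos 118° = -1686.34
Leg 2 (164°, 4181 m): east 4181 sin 164° = 1152.44, north 4181 cos 164° = -4019.04
Leg 3 (152°, 622 m): east 622 sin 152° = 292.01, north 622 cos 152° = -549.19
Summing: 4616.00 m east, -6254.57 m north → (4616, -6255).

(4616, -6255)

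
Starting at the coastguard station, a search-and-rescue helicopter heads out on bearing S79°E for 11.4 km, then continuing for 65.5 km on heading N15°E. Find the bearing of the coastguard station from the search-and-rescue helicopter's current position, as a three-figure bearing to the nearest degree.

205°

Leg 1 (S79°E, 11.4 km): east 11.4 sin 101° = 11.19, north 11.4 cos 101° = -2.18
Leg 2 (N15°E, 65.5 km): east 65.5 sin 15° = 16.95, north 65.5 cos 15° = 63.27
Net displacement: 28.14 east, 61.09 north. Direction back to start is (-28.14, -61.09): bearing = atan2(-28.14, -61.09) mod 360° = 204.73° ≈ 205°.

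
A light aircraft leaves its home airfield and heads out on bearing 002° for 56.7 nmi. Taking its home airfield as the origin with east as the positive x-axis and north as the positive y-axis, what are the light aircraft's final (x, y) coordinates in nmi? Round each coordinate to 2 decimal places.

(1.98, 56.67)

Leg 1 (002°, 56.7 nmi): east 56.7 sin 2° = 1.98, north 56.7 cos 2° = 56.67
Summing: 1.98 nmi east, 56.67 nmi north → (1.98, 56.67).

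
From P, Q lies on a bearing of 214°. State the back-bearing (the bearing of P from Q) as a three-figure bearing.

Back-bearing = 214° − 180° = 034°.

034°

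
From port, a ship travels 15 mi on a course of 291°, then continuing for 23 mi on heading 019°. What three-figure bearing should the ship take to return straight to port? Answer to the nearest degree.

166°

Leg 1 (291°, 15 mi): east 15 sin 291° = -14.00, north 15 cos 291° = 5.38
Leg 2 (019°, 23 mi): east 23 sin 19° = 7.49, north 23 cos 19° = 21.75
Net displacement: -6.52 east, 27.12 north. Direction back to start is (6.52, -27.12): bearing = atan2(6.52, -27.12) mod 360° = 166.49° ≈ 166°.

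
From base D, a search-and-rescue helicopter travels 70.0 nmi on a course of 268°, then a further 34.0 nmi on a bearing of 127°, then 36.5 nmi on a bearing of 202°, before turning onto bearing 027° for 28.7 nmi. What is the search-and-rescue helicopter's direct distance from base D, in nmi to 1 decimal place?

Leg 1 (268°, 70.0 nmi): east 70.0 sin 268° = -69.96, north 70.0 cos 268° = -2.44
Leg 2 (127°, 34.0 nmi): east 34.0 sin 127° = 27.15, north 34.0 cos 127° = -20.46
Leg 3 (202°, 36.5 nmi): east 36.5 sin 202° = -13.67, north 36.5 cos 202° = -33.84
Leg 4 (027°, 28.7 nmi): east 28.7 sin 27° = 13.03, north 28.7 cos 27° = 25.57
Net: -43.45 east, -31.17 north. Distance = √((-43.45)² + (-31.17)²) = 53.475 nmi.

53.5 nmi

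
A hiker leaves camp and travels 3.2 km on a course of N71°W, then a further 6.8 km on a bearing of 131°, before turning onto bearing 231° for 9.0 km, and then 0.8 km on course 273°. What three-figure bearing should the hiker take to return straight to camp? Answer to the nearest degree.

032°

Leg 1 (N71°W, 3.2 km): east 3.2 sin 289° = -3.03, north 3.2 cos 289° = 1.04
Leg 2 (131°, 6.8 km): east 6.8 sin 131° = 5.13, north 6.8 cos 131° = -4.46
Leg 3 (231°, 9.0 km): east 9.0 sin 231° = -6.99, north 9.0 cos 231° = -5.66
Leg 4 (273°, 0.8 km): east 0.8 sin 273° = -0.80, north 0.8 cos 273° = 0.04
Net displacement: -5.69 east, -9.04 north. Direction back to start is (5.69, 9.04): bearing = atan2(5.69, 9.04) mod 360° = 32.17° ≈ 032°.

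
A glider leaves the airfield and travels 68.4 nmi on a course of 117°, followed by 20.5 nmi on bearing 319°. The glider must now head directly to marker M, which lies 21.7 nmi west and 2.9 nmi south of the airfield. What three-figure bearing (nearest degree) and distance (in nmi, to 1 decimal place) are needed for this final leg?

Leg 1 (117°, 68.4 nmi): east 68.4 sin 117° = 60.94, north 68.4 cos 117° = -31.05
Leg 2 (319°, 20.5 nmi): east 20.5 sin 319° = -13.45, north 20.5 cos 319° = 15.47
Current position: (47.50, -15.58). Target: (-21.7, -2.9). Remaining: Δeast = -69.20, Δnorth = 12.68.
Bearing = atan2(-69.20, 12.68) mod 360° = 280.39°; distance = √((-69.20)² + (12.68)²) = 70.348 nmi.

280°, 70.3 nmi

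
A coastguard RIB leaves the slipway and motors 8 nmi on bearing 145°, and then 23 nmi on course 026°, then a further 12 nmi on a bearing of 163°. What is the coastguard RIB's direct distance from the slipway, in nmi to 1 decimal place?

18.4 nmi

Leg 1 (145°, 8 nmi): east 8 sin 145° = 4.59, north 8 cos 145° = -6.55
Leg 2 (026°, 23 nmi): east 23 sin 26° = 10.08, north 23 cos 26° = 20.67
Leg 3 (163°, 12 nmi): east 12 sin 163° = 3.51, north 12 cos 163° = -11.48
Net: 18.18 east, 2.64 north. Distance = √((18.18)² + (2.64)²) = 18.371 nmi.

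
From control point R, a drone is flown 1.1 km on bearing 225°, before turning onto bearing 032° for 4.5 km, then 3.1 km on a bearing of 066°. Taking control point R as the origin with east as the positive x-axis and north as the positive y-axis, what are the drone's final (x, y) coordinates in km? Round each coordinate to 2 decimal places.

(4.44, 4.30)

Leg 1 (225°, 1.1 km): east 1.1 sin 225° = -0.78, north 1.1 cos 225° = -0.78
Leg 2 (032°, 4.5 km): east 4.5 sin 32° = 2.38, north 4.5 cos 32° = 3.82
Leg 3 (066°, 3.1 km): east 3.1 sin 66° = 2.83, north 3.1 cos 66° = 1.26
Summing: 4.44 km east, 4.30 km north → (4.44, 4.30).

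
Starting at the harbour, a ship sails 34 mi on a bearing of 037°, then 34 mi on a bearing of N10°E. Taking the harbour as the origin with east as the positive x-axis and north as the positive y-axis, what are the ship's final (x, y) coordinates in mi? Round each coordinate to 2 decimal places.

Leg 1 (037°, 34 mi): east 34 sin 37° = 20.46, north 34 cos 37° = 27.15
Leg 2 (N10°E, 34 mi): east 34 sin 10° = 5.90, north 34 cos 10° = 33.48
Summing: 26.37 mi east, 60.64 mi north → (26.37, 60.64).

(26.37, 60.64)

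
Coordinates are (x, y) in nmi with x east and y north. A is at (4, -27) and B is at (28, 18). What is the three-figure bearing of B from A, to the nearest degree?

028°

Δeast = 28 − 4 = 24.00; Δnorth = 18 − -27 = 45.00.
Bearing = atan2(Δeast, Δnorth) mod 360° = 28.07° ≈ 028°.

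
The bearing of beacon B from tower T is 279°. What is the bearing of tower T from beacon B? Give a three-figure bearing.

099°

Back-bearing = 279° − 180° = 099°.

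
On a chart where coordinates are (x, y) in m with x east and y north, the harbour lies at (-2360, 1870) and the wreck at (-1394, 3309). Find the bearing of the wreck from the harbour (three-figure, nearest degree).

034°

Δeast = -1394 − -2360 = 966.00; Δnorth = 3309 − 1870 = 1439.00.
Bearing = atan2(Δeast, Δnorth) mod 360° = 33.87° ≈ 034°.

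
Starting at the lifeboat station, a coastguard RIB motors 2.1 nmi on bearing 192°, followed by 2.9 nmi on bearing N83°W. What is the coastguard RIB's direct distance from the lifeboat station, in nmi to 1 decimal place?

3.7 nmi

Leg 1 (192°, 2.1 nmi): east 2.1 sin 192° = -0.44, north 2.1 cos 192° = -2.05
Leg 2 (N83°W, 2.9 nmi): east 2.9 sin 277° = -2.88, north 2.9 cos 277° = 0.35
Net: -3.31 east, -1.70 north. Distance = √((-3.31)² + (-1.70)²) = 3.726 nmi.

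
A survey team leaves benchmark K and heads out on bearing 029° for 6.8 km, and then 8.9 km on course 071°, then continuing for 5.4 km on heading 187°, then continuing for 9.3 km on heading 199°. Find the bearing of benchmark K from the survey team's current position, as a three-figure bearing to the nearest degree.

Leg 1 (029°, 6.8 km): east 6.8 sin 29° = 3.30, north 6.8 cos 29° = 5.95
Leg 2 (071°, 8.9 km): east 8.9 sin 71° = 8.42, north 8.9 cos 71° = 2.90
Leg 3 (187°, 5.4 km): east 5.4 sin 187° = -0.66, north 5.4 cos 187° = -5.36
Leg 4 (199°, 9.3 km): east 9.3 sin 199° = -3.03, north 9.3 cos 199° = -8.79
Net displacement: 8.03 east, -5.31 north. Direction back to start is (-8.03, 5.31): bearing = atan2(-8.03, 5.31) mod 360° = 303.48° ≈ 303°.

303°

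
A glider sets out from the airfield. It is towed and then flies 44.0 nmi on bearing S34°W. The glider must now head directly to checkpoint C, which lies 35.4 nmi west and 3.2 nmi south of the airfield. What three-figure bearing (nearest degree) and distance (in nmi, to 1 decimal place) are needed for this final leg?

Leg 1 (S34°W, 44.0 nmi): east 44.0 sin 214° = -24.60, north 44.0 cos 214° = -36.48
Current position: (-24.60, -36.48). Target: (-35.4, -3.2). Remaining: Δeast = -10.80, Δnorth = 33.28.
Bearing = atan2(-10.80, 33.28) mod 360° = 342.03°; distance = √((-10.80)² + (33.28)²) = 34.985 nmi.

342°, 35.0 nmi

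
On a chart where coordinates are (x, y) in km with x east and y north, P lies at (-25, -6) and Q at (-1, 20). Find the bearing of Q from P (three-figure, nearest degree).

043°

Δeast = -1 − -25 = 24.00; Δnorth = 20 − -6 = 26.00.
Bearing = atan2(Δeast, Δnorth) mod 360° = 42.71° ≈ 043°.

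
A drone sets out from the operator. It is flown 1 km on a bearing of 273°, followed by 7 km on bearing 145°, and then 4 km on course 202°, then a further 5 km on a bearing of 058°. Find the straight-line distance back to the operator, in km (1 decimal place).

Leg 1 (273°, 1 km): east 1 sin 273° = -1.00, north 1 cos 273° = 0.05
Leg 2 (145°, 7 km): east 7 sin 145° = 4.02, north 7 cos 145° = -5.73
Leg 3 (202°, 4 km): east 4 sin 202° = -1.50, north 4 cos 202° = -3.71
Leg 4 (058°, 5 km): east 5 sin 58° = 4.24, north 5 cos 58° = 2.65
Net: 5.76 east, -6.74 north. Distance = √((5.76)² + (-6.74)²) = 8.865 km.

8.9 km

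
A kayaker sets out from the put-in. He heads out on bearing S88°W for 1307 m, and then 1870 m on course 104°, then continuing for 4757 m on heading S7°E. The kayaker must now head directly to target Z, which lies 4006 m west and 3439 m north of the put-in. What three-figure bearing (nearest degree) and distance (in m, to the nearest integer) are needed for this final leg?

Leg 1 (S88°W, 1307 m): east 1307 sin 268° = -1306.20, north 1307 cos 268° = -45.61
Leg 2 (104°, 1870 m): east 1870 sin 104° = 1814.45, north 1870 cos 104° = -452.39
Leg 3 (S7°E, 4757 m): east 4757 sin 173° = 579.73, north 4757 cos 173° = -4721.54
Current position: (1087.98, -5219.55). Target: (-4006, 3439). Remaining: Δeast = -5093.98, Δnorth = 8658.55.
Bearing = atan2(-5093.98, 8658.55) mod 360° = 329.53°; distance = √((-5093.98)² + (8658.55)²) = 10045.851 m.

330°, 10046 m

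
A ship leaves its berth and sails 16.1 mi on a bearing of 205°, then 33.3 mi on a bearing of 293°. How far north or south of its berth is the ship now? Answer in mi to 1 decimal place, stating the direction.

Leg 1 (205°, 16.1 mi): east 16.1 sin 205° = -6.80, north 16.1 cos 205° = -14.59
Leg 2 (293°, 33.3 mi): east 33.3 sin 293° = -30.65, north 33.3 cos 293° = 13.01
Net north component: -1.58 mi.

1.6 mi south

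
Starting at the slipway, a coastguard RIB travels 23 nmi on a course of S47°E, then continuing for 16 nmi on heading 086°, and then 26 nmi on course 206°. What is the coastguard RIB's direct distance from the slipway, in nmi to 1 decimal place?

43.6 nmi

Leg 1 (S47°E, 23 nmi): east 23 sin 133° = 16.82, north 23 cos 133° = -15.69
Leg 2 (086°, 16 nmi): east 16 sin 86° = 15.96, north 16 cos 86° = 1.12
Leg 3 (206°, 26 nmi): east 26 sin 206° = -11.40, north 26 cos 206° = -23.37
Net: 21.38 east, -37.94 north. Distance = √((21.38)² + (-37.94)²) = 43.550 nmi.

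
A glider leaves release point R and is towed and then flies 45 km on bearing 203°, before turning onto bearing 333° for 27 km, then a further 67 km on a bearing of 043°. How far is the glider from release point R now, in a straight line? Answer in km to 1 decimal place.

35.4 km

Leg 1 (203°, 45 km): east 45 sin 203° = -17.58, north 45 cos 203° = -41.42
Leg 2 (333°, 27 km): east 27 sin 333° = -12.26, north 27 cos 333° = 24.06
Leg 3 (043°, 67 km): east 67 sin 43° = 45.69, north 67 cos 43° = 49.00
Net: 15.85 east, 31.64 north. Distance = √((15.85)² + (31.64)²) = 35.385 km.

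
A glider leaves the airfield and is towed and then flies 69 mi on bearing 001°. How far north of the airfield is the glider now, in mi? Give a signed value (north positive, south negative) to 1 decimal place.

Leg 1 (001°, 69 mi): east 69 sin 1° = 1.20, north 69 cos 1° = 68.99
Net north component: 68.99 mi.

69.0 mi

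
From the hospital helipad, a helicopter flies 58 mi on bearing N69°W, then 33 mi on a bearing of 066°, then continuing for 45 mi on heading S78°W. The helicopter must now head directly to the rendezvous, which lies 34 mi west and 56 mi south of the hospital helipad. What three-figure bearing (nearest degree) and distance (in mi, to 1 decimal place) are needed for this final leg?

157°, 87.7 mi

Leg 1 (N69°W, 58 mi): east 58 sin 291° = -54.15, north 58 cos 291° = 20.79
Leg 2 (066°, 33 mi): east 33 sin 66° = 30.15, north 33 cos 66° = 13.42
Leg 3 (S78°W, 45 mi): east 45 sin 258° = -44.02, north 45 cos 258° = -9.36
Current position: (-68.02, 24.85). Target: (-34, -56). Remaining: Δeast = 34.02, Δnorth = -80.85.
Bearing = atan2(34.02, -80.85) mod 360° = 157.18°; distance = √((34.02)² + (-80.85)²) = 87.716 mi.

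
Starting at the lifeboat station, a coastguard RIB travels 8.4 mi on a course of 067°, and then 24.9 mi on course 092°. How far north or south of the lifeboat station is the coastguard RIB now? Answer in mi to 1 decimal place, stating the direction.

Leg 1 (067°, 8.4 mi): east 8.4 sin 67° = 7.73, north 8.4 cos 67° = 3.28
Leg 2 (092°, 24.9 mi): east 24.9 sin 92° = 24.88, north 24.9 cos 92° = -0.87
Net north component: 2.41 mi.

2.4 mi north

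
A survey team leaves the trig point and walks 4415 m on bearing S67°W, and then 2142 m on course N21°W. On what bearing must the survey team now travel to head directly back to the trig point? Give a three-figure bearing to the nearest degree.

093°

Leg 1 (S67°W, 4415 m): east 4415 sin 247° = -4064.03, north 4415 cos 247° = -1725.08
Leg 2 (N21°W, 2142 m): east 2142 sin 339° = -767.62, north 2142 cos 339° = 1999.73
Net displacement: -4831.65 east, 274.65 north. Direction back to start is (4831.65, -274.65): bearing = atan2(4831.65, -274.65) mod 360° = 93.25° ≈ 093°.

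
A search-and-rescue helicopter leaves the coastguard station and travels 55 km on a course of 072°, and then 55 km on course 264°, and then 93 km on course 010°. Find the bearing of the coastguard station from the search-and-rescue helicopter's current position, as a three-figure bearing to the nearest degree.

Leg 1 (072°, 55 km): east 55 sin 72° = 52.31, north 55 cos 72° = 17.00
Leg 2 (264°, 55 km): east 55 sin 264° = -54.70, north 55 cos 264° = -5.75
Leg 3 (010°, 93 km): east 93 sin 10° = 16.15, north 93 cos 10° = 91.59
Net displacement: 13.76 east, 102.83 north. Direction back to start is (-13.76, -102.83): bearing = atan2(-13.76, -102.83) mod 360° = 187.62° ≈ 188°.

188°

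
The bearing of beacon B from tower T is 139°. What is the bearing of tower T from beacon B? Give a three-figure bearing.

319°

Back-bearing = 139° + 180° = 319°.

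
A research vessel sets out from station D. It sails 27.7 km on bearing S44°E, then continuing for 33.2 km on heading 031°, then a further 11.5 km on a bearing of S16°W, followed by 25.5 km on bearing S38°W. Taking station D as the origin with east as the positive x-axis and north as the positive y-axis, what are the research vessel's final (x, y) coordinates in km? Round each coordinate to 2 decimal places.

Leg 1 (S44°E, 27.7 km): east 27.7 sin 136° = 19.24, north 27.7 cos 136° = -19.93
Leg 2 (031°, 33.2 km): east 33.2 sin 31° = 17.10, north 33.2 cos 31° = 28.46
Leg 3 (S16°W, 11.5 km): east 11.5 sin 196° = -3.17, north 11.5 cos 196° = -11.05
Leg 4 (S38°W, 25.5 km): east 25.5 sin 218° = -15.70, north 25.5 cos 218° = -20.09
Summing: 17.47 km east, -22.62 km north → (17.47, -22.62).

(17.47, -22.62)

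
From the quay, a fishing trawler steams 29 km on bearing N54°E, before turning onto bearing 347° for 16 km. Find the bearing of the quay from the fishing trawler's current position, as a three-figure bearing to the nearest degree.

Leg 1 (N54°E, 29 km): east 29 sin 54° = 23.46, north 29 cos 54° = 17.05
Leg 2 (347°, 16 km): east 16 sin 347° = -3.60, north 16 cos 347° = 15.59
Net displacement: 19.86 east, 32.64 north. Direction back to start is (-19.86, -32.64): bearing = atan2(-19.86, -32.64) mod 360° = 211.32° ≈ 211°.

211°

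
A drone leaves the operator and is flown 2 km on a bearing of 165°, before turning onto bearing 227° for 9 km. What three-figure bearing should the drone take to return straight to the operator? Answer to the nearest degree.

Leg 1 (165°, 2 km): east 2 sin 165° = 0.52, north 2 cos 165° = -1.93
Leg 2 (227°, 9 km): east 9 sin 227° = -6.58, north 9 cos 227° = -6.14
Net displacement: -6.06 east, -8.07 north. Direction back to start is (6.06, 8.07): bearing = atan2(6.06, 8.07) mod 360° = 36.93° ≈ 037°.

037°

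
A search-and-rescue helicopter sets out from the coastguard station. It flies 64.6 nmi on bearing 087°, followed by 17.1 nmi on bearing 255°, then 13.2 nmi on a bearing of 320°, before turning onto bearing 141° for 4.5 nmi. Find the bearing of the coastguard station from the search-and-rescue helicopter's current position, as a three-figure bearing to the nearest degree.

Leg 1 (087°, 64.6 nmi): east 64.6 sin 87° = 64.51, north 64.6 cos 87° = 3.38
Leg 2 (255°, 17.1 nmi): east 17.1 sin 255° = -16.52, north 17.1 cos 255° = -4.43
Leg 3 (320°, 13.2 nmi): east 13.2 sin 320° = -8.48, north 13.2 cos 320° = 10.11
Leg 4 (141°, 4.5 nmi): east 4.5 sin 141° = 2.83, north 4.5 cos 141° = -3.50
Net displacement: 42.34 east, 5.57 north. Direction back to start is (-42.34, -5.57): bearing = atan2(-42.34, -5.57) mod 360° = 262.51° ≈ 263°.

263°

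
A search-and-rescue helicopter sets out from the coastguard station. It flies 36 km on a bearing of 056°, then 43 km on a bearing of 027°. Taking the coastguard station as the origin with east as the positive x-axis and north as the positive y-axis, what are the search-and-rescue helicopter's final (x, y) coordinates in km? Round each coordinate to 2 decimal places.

(49.37, 58.44)

Leg 1 (056°, 36 km): east 36 sin 56° = 29.85, north 36 cos 56° = 20.13
Leg 2 (027°, 43 km): east 43 sin 27° = 19.52, north 43 cos 27° = 38.31
Summing: 49.37 km east, 58.44 km north → (49.37, 58.44).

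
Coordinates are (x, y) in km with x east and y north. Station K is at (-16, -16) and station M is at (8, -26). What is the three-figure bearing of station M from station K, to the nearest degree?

113°

Δeast = 8 − -16 = 24.00; Δnorth = -26 − -16 = -10.00.
Bearing = atan2(Δeast, Δnorth) mod 360° = 112.62° ≈ 113°.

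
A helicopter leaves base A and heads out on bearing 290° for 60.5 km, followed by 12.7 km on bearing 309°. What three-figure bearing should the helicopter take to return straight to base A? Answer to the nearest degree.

113°

Leg 1 (290°, 60.5 km): east 60.5 sin 290° = -56.85, north 60.5 cos 290° = 20.69
Leg 2 (309°, 12.7 km): east 12.7 sin 309° = -9.87, north 12.7 cos 309° = 7.99
Net displacement: -66.72 east, 28.68 north. Direction back to start is (66.72, -28.68): bearing = atan2(66.72, -28.68) mod 360° = 113.26° ≈ 113°.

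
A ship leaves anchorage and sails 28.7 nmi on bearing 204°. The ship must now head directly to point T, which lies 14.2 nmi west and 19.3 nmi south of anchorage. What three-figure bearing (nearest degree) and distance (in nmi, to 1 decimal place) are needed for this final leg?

340°, 7.4 nmi

Leg 1 (204°, 28.7 nmi): east 28.7 sin 204° = -11.67, north 28.7 cos 204° = -26.22
Current position: (-11.67, -26.22). Target: (-14.2, -19.3). Remaining: Δeast = -2.53, Δnorth = 6.92.
Bearing = atan2(-2.53, 6.92) mod 360° = 339.94°; distance = √((-2.53)² + (6.92)²) = 7.366 nmi.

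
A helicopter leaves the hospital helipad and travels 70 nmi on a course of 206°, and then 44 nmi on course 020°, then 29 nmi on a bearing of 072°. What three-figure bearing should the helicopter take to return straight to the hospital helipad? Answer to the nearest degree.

317°

Leg 1 (206°, 70 nmi): east 70 sin 206° = -30.69, north 70 cos 206° = -62.92
Leg 2 (020°, 44 nmi): east 44 sin 20° = 15.05, north 44 cos 20° = 41.35
Leg 3 (072°, 29 nmi): east 29 sin 72° = 27.58, north 29 cos 72° = 8.96
Net displacement: 11.94 east, -12.61 north. Direction back to start is (-11.94, 12.61): bearing = atan2(-11.94, 12.61) mod 360° = 316.55° ≈ 317°.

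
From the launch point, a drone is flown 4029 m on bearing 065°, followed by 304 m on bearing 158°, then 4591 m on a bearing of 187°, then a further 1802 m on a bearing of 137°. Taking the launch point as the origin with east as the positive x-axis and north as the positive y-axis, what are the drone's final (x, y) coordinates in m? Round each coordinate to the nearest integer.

(4435, -4454)

Leg 1 (065°, 4029 m): east 4029 sin 65° = 3651.51, north 4029 cos 65° = 1702.73
Leg 2 (158°, 304 m): east 304 sin 158° = 113.88, north 304 cos 158° = -281.86
Leg 3 (187°, 4591 m): east 4591 sin 187° = -559.50, north 4591 cos 187° = -4556.78
Leg 4 (137°, 1802 m): east 1802 sin 137° = 1228.96, north 1802 cos 137° = -1317.90
Summing: 4434.85 m east, -4453.81 m north → (4435, -4454).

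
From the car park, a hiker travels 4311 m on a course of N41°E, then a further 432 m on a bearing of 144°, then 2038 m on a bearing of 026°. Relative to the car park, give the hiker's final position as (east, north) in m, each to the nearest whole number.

Leg 1 (N41°E, 4311 m): east 4311 sin 41° = 2828.27, north 4311 cos 41° = 3253.55
Leg 2 (144°, 432 m): east 432 sin 144° = 253.92, north 432 cos 144° = -349.50
Leg 3 (026°, 2038 m): east 2038 sin 26° = 893.40, north 2038 cos 26° = 1831.74
Summing: 3975.59 m east, 4735.80 m north → (3976, 4736).

(3976, 4736)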